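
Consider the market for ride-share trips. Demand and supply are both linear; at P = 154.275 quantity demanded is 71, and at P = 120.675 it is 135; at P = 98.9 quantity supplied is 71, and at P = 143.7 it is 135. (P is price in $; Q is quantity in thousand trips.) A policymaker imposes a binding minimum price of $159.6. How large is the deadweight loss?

$1876.26 thousand

Demand slope = (120.675 − 154.275)/(135 − 71) = −0.525, so P = 191.55 − 0.525Q.
Supply slope = (143.7 − 98.9)/(135 − 71) = 0.7, so P = 49.2 + 0.7Q.
Competitive equilibrium: 191.55 − 0.525Q = 49.2 + 0.7Q → Q* = 116.2041, P* = 130.5429.
At the floor P = 159.6, quantity demanded = (191.55 − 159.6)/0.525 = 60.8571.
Sellers' marginal cost at Q' = 60.8571: 49.2 + 0.7·60.8571 = 91.8.
ΔQ = 116.2041 − 60.8571 = 55.347; wedge = 159.6 − 91.8 = 67.8.
Deadweight loss = ½ × 55.347 × 67.8 = $1876.26 thousand.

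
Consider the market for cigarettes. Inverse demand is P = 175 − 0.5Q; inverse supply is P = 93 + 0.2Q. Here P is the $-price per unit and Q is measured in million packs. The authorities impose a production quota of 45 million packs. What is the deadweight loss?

Competitive equilibrium: 175 − 0.5Q = 93 + 0.2Q → Q* = 117.1429, P* = 116.4286.
At Q = 45: demand price = 175 − 0.5·45 = 152.5; supply price = 93 + 0.2·45 = 102.
ΔQ = 117.1429 − 45 = 72.1429; wedge = 152.5 − 102 = 50.5.
Deadweight loss = ½ × 72.1429 × 50.5 = $1821.61 million.

$1821.61 million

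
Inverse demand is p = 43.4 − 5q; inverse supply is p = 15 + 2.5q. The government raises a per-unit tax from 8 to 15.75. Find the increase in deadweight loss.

12.27

Competitive equilibrium: 43.4 − 5q = 15 + 2.5q → q* = 3.7867, p* = 24.4667.
For a per-unit tax t: Δq = t/7.5, so DWL = ½·t·(t/7.5) = t²/15.
At t = 8: DWL = 4.267. At t = 15.75: DWL = 16.538.
Increase = 16.538 − 4.267 = 12.27.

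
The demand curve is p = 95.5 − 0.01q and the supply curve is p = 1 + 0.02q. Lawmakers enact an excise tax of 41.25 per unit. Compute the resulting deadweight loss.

28359.375

Competitive equilibrium: 95.5 − 0.01q = 1 + 0.02q → q* = 3150, p* = 64.
With the tax, the buyer price exceeds the seller price by 41.25: (95.5 − 0.01q) − (1 + 0.02q) = 41.25 → q' = 1775.
Δq = 3150 − 1775 = 1375; the wedge equals the tax, 41.25.
Welfare loss = ½ × 1375 × 41.25 = 28359.375.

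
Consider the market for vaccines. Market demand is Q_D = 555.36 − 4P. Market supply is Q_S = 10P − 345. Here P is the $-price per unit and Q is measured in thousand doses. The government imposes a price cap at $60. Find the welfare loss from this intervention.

In inverse form: demand P = 138.84 − 0.25Q, supply P = 34.5 + 0.1Q.
Competitive equilibrium: 138.84 − 0.25Q = 34.5 + 0.1Q → Q* = 298.1143, P* = 64.3114.
At the ceiling P = 60, quantity supplied = (60 − 34.5)/0.1 = 255.
Willingness to pay at Q' = 255: 138.84 − 0.25·255 = 75.09.
ΔQ = 298.1143 − 255 = 43.1143; wedge = 75.09 − 60 = 15.09.
Deadweight loss = ½ × 43.1143 × 15.09 = $325.30 thousand.

$325.30 thousand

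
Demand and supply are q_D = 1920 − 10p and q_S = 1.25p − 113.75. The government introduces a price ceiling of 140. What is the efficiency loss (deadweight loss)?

In inverse form: demand p = 192 − 0.1q, supply p = 91 + 0.8q.
Competitive equilibrium: 192 − 0.1q = 91 + 0.8q → q* = 112.22222, p* = 180.77778.
At the ceiling p = 140, quantity supplied = (140 − 91)/0.8 = 61.25.
Willingness to pay at q' = 61.25: 192 − 0.1·61.25 = 185.875.
Δq = 112.22222 − 61.25 = 50.97222; wedge = 185.875 − 140 = 45.875.
Welfare loss = ½ × 50.97222 × 45.875 = 1169.18.

1169.18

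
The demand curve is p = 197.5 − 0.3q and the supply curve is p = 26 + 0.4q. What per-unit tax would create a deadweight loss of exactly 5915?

91

Competitive equilibrium: 197.5 − 0.3q = 26 + 0.4q → q* = 245, p* = 124.
A tax t gives Δq = t/0.7 and wedge t, so DWL = t²/1.4.
t²/1.4 = 5915 → t² = 8281 → t = 91.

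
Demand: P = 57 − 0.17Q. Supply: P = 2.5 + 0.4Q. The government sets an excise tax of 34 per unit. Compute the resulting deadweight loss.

Competitive equilibrium: 57 − 0.17Q = 2.5 + 0.4Q → Q* = 95.61404, P* = 40.74561.
With the tax, the buyer price exceeds the seller price by 34: (57 − 0.17Q) − (2.5 + 0.4Q) = 34 → Q' = 35.96491.
ΔQ = 95.61404 − 35.96491 = 59.64913; the wedge equals the tax, 34.
Welfare loss = ½ × 59.64913 × 34 = 1014.04.

1014.04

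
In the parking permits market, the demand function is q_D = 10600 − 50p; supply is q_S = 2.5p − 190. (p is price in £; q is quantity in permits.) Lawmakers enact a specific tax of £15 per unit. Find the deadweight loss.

£267.86

In inverse form: demand p = 212 − 0.02q, supply p = 76 + 0.4q.
Competitive equilibrium: 212 − 0.02q = 76 + 0.4q → q* = 323.8095, p* = 205.5238.
With the tax, the buyer price exceeds the seller price by 15: (212 − 0.02q) − (76 + 0.4q) = 15 → q' = 288.0952.
Δq = 323.8095 − 288.0952 = 35.7143; the wedge equals the tax, 15.
DWL = ½ × 35.7143 × 15 = £267.86.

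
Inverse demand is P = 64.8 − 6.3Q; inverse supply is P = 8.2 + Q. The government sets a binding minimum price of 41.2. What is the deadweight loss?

Competitive equilibrium: 64.8 − 6.3Q = 8.2 + Q → Q* = 7.7534, P* = 15.9534.
At the floor P = 41.2, quantity demanded = (64.8 − 41.2)/6.3 = 3.746.
Sellers' marginal cost at Q' = 3.746: 8.2 + 1·3.746 = 11.946.
ΔQ = 7.7534 − 3.746 = 4.0074; wedge = 41.2 − 11.946 = 29.254.
DWL = ½ × 4.0074 × 29.254 = 58.62.

58.62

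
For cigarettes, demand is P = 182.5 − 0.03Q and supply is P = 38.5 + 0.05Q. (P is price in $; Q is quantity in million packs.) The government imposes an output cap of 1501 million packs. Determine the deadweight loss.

Competitive equilibrium: 182.5 − 0.03Q = 38.5 + 0.05Q → Q* = 1800, P* = 128.5.
At Q = 1501: demand price = 182.5 − 0.03·1501 = 137.47; supply price = 38.5 + 0.05·1501 = 113.55.
ΔQ = 1800 − 1501 = 299; wedge = 137.47 − 113.55 = 23.92.
DWL = ½ × 299 × 23.92 = $3576.04 million.

$3576.04 million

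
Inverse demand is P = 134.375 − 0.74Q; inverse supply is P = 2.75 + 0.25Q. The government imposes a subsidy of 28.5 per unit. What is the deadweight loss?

Competitive equilibrium: 134.375 − 0.74Q = 2.75 + 0.25Q → Q* = 132.9545, P* = 35.9886.
The subsidy lowers effective supply by 28.5: P = 0.25Q − 25.75.
New quantity: 134.375 − 0.74Q = 0.25Q − 25.75 → Q' = 161.7424.
Overproduction ΔQ = 161.7424 − 132.9545 = 28.7879; wedge = subsidy = 28.5.
Deadweight loss = ½ × 28.7879 × 28.5 = 410.23.

410.23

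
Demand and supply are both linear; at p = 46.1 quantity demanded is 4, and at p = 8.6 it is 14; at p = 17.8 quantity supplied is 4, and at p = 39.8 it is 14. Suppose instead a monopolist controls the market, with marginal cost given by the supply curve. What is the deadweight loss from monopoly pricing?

34.09

Demand slope = (8.6 − 46.1)/(14 − 4) = −3.75, so p = 61.1 − 3.75q.
Supply slope = (39.8 − 17.8)/(14 − 4) = 2.2, so p = 9 + 2.2q.
Competitive equilibrium: 61.1 − 3.75q = 9 + 2.2q → q* = 8.7563, p* = 28.2639.
Marginal revenue: MR = 61.1 − 7.5q. Set MR = MC: 61.1 − 7.5q = 9 + 2.2q → q_m = 5.3711.
Price p_m = 61.1 − 3.75·5.3711 = 40.9584; MC(q_m) = 9 + 2.2·5.3711 = 20.8164.
Competitive q* = 8.7563, so Δq = 3.3852; wedge = 40.9584 − 20.8164 = 20.142.
The triangle = ½ × 3.3852 × 20.142 = 34.09.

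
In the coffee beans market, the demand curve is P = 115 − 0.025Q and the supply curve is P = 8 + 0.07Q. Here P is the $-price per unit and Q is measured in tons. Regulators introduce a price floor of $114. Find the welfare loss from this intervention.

$56053.89

Competitive equilibrium: 115 − 0.025Q = 8 + 0.07Q → Q* = 1126.31579, P* = 86.84211.
At the floor P = 114, quantity demanded = (115 − 114)/0.025 = 40.
Sellers' marginal cost at Q' = 40: 8 + 0.07·40 = 10.8.
ΔQ = 1126.31579 − 40 = 1086.31579; wedge = 114 − 10.8 = 103.2.
DWL = ½ × 1086.31579 × 103.2 = $56053.89.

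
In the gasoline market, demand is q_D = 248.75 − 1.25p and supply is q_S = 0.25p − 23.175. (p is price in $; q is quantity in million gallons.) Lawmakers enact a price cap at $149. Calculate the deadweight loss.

In inverse form: demand p = 199 − 0.8q, supply p = 92.7 + 4q.
Competitive equilibrium: 199 − 0.8q = 92.7 + 4q → q* = 22.1458, p* = 181.2833.
At the ceiling p = 149, quantity supplied = (149 − 92.7)/4 = 14.075.
Willingness to pay at q' = 14.075: 199 − 0.8·14.075 = 187.74.
Δq = 22.1458 − 14.075 = 8.0708; wedge = 187.74 − 149 = 38.74.
Welfare loss = ½ × 8.0708 × 38.74 = $156.33 million.

$156.33 million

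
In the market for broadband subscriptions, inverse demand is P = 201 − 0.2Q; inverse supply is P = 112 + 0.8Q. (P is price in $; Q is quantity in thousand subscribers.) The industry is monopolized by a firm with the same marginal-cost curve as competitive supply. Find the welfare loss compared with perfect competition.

Competitive equilibrium: 201 − 0.2Q = 112 + 0.8Q → Q* = 89, P* = 183.2.
Marginal revenue: MR = 201 − 0.4Q. Set MR = MC: 201 − 0.4Q = 112 + 0.8Q → Q_m = 74.1667.
Price P_m = 201 − 0.2·74.1667 = 186.1667; MC(Q_m) = 112 + 0.8·74.1667 = 171.3334.
Competitive Q* = 89, so ΔQ = 14.8333; wedge = 186.1667 − 171.3334 = 14.8333.
Welfare loss = ½ × 14.8333 × 14.8333 = $110.01 thousand.

$110.01 thousand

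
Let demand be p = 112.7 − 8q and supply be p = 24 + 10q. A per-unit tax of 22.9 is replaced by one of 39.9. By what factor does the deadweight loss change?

3.036

Competitive equilibrium: 112.7 − 8q = 24 + 10q → q* = 4.9278, p* = 73.2778.
For a per-unit tax t: Δq = t/18, so DWL = ½·t·(t/18) = t²/36.
At t = 22.9: DWL = 14.567. At t = 39.9: DWL = 44.2225.
Ratio = (39.9/22.9)² = 3.036.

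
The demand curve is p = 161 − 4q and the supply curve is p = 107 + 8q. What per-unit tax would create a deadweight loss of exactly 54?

Competitive equilibrium: 161 − 4q = 107 + 8q → q* = 4.5, p* = 143.
A tax t gives Δq = t/12 and wedge t, so DWL = t²/24.
t²/24 = 54 → t² = 1296 → t = 36.

36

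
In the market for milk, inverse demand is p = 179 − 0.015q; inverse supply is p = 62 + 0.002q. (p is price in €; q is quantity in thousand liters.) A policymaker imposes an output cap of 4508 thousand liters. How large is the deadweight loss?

Competitive equilibrium: 179 − 0.015q = 62 + 0.002q → q* = 6882.3529, p* = 75.7647.
At q = 4508: demand price = 179 − 0.015·4508 = 111.38; supply price = 62 + 0.002·4508 = 71.016.
Δq = 6882.3529 − 4508 = 2374.3529; wedge = 111.38 − 71.016 = 40.364.
Welfare loss = ½ × 2374.3529 × 40.364 = €47919.19 thousand.

€47919.19 thousand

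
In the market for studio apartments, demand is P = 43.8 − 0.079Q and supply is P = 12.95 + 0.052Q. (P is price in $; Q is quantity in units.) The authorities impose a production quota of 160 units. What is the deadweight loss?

Competitive equilibrium: 43.8 − 0.079Q = 12.95 + 0.052Q → Q* = 235.4962, P* = 25.1958.
At Q = 160: demand price = 43.8 − 0.079·160 = 31.16; supply price = 12.95 + 0.052·160 = 21.27.
ΔQ = 235.4962 − 160 = 75.4962; wedge = 31.16 − 21.27 = 9.89.
DWL = ½ × 75.4962 × 9.89 = $373.33.

$373.33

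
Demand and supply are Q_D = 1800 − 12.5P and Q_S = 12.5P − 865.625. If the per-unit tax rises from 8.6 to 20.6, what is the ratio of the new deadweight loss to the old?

In inverse form: demand P = 144 − 0.08Q, supply P = 69.25 + 0.08Q.
Competitive equilibrium: 144 − 0.08Q = 69.25 + 0.08Q → Q* = 467.1875, P* = 106.625.
For a per-unit tax t: ΔQ = t/0.16, so DWL = ½·t·(t/0.16) = t²/0.32.
At t = 8.6: DWL = 231.125. At t = 20.6: DWL = 1326.125.
Ratio = (20.6/8.6)² = 5.738.

5.738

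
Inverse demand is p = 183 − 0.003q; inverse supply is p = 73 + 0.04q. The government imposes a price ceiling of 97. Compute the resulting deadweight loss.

Competitive equilibrium: 183 − 0.003q = 73 + 0.04q → q* = 2558.1395, p* = 175.3256.
At the ceiling p = 97, quantity supplied = (97 − 73)/0.04 = 600.
Willingness to pay at q' = 600: 183 − 0.003·600 = 181.2.
Δq = 2558.1395 − 600 = 1958.1395; wedge = 181.2 − 97 = 84.2.
DWL = ½ × 1958.1395 × 84.2 = 82437.67.

82437.67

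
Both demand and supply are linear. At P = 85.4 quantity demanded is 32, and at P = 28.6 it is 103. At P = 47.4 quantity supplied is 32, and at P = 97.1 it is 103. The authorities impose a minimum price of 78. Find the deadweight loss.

194.01

Demand slope = (28.6 − 85.4)/(103 − 32) = −0.8, so P = 111 − 0.8Q.
Supply slope = (97.1 − 47.4)/(103 − 32) = 0.7, so P = 25 + 0.7Q.
Competitive equilibrium: 111 − 0.8Q = 25 + 0.7Q → Q* = 57.33333, P* = 65.13333.
At the floor P = 78, quantity demanded = (111 − 78)/0.8 = 41.25.
Sellers' marginal cost at Q' = 41.25: 25 + 0.7·41.25 = 53.875.
ΔQ = 57.33333 − 41.25 = 16.08333; wedge = 78 − 53.875 = 24.125.
Deadweight loss = ½ × 16.08333 × 24.125 = 194.01.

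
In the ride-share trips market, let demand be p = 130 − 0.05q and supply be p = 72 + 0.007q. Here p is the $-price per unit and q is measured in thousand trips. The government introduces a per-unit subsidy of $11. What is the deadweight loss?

$1061.40 thousand

Competitive equilibrium: 130 − 0.05q = 72 + 0.007q → q* = 1017.5439, p* = 79.1228.
The subsidy lowers effective supply by 11: p = 61 + 0.007q.
New quantity: 130 − 0.05q = 61 + 0.007q → q' = 1210.5263.
Overproduction Δq = 1210.5263 − 1017.5439 = 192.9824; wedge = subsidy = 11.
DWL = ½ × 192.9824 × 11 = $1061.40 thousand.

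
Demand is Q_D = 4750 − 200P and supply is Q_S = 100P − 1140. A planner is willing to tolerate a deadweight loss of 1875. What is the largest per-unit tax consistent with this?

In inverse form: demand P = 23.75 − 0.005Q, supply P = 11.4 + 0.01Q.
Competitive equilibrium: 23.75 − 0.005Q = 11.4 + 0.01Q → Q* = 823.3333, P* = 19.6333.
A tax t gives ΔQ = t/0.015 and wedge t, so DWL = t²/0.03.
t²/0.03 = 1875 → t² = 56.25 → t = 7.5.

7.5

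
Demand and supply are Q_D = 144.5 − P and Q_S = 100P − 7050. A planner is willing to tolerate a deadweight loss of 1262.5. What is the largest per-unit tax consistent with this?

50.5

In inverse form: demand P = 144.5 − Q, supply P = 70.5 + 0.01Q.
Competitive equilibrium: 144.5 − Q = 70.5 + 0.01Q → Q* = 73.2673, P* = 71.2327.
A tax t gives ΔQ = t/1.01 and wedge t, so DWL = t²/2.02.
t²/2.02 = 1262.5 → t² = 2550.25 → t = 50.5.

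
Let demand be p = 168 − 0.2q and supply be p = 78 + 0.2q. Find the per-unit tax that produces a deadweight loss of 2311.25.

43

Competitive equilibrium: 168 − 0.2q = 78 + 0.2q → q* = 225, p* = 123.
A tax t gives Δq = t/0.4 and wedge t, so DWL = t²/0.8.
t²/0.8 = 2311.25 → t² = 1849 → t = 43.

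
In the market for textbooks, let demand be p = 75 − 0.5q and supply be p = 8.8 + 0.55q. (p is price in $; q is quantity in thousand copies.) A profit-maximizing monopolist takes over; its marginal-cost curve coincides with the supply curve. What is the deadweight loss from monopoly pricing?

Competitive equilibrium: 75 − 0.5q = 8.8 + 0.55q → q* = 63.0476, p* = 43.4762.
Marginal revenue: MR = 75 − q. Set MR = MC: 75 − q = 8.8 + 0.55q → q_m = 42.7097.
Price p_m = 75 − 0.5·42.7097 = 53.6452; MC(q_m) = 8.8 + 0.55·42.7097 = 32.2903.
Competitive q* = 63.0476, so Δq = 20.3379; wedge = 53.6452 − 32.2903 = 21.3549.
DWL = ½ × 20.3379 × 21.3549 = $217.16 thousand.

$217.16 thousand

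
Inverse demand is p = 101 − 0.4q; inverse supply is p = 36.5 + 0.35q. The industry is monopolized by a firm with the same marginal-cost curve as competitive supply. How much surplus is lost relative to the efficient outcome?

335.55

Competitive equilibrium: 101 − 0.4q = 36.5 + 0.35q → q* = 86, p* = 66.6.
Marginal revenue: MR = 101 − 0.8q. Set MR = MC: 101 − 0.8q = 36.5 + 0.35q → q_m = 56.08696.
Price p_m = 101 − 0.4·56.08696 = 78.56522; MC(q_m) = 36.5 + 0.35·56.08696 = 56.13044.
Competitive q* = 86, so Δq = 29.91304; wedge = 78.56522 − 56.13044 = 22.43478.
Welfare loss = ½ × 29.91304 × 22.43478 = 335.55.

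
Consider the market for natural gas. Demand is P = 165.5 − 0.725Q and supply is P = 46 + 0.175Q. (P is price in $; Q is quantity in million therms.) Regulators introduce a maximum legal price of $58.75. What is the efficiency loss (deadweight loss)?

$1615.72 million

Competitive equilibrium: 165.5 − 0.725Q = 46 + 0.175Q → Q* = 132.7778, P* = 69.2361.
At the ceiling P = 58.75, quantity supplied = (58.75 − 46)/0.175 = 72.8571.
Willingness to pay at Q' = 72.8571: 165.5 − 0.725·72.8571 = 112.6786.
ΔQ = 132.7778 − 72.8571 = 59.9207; wedge = 112.6786 − 58.75 = 53.9286.
Welfare loss = ½ × 59.9207 × 53.9286 = $1615.72 million.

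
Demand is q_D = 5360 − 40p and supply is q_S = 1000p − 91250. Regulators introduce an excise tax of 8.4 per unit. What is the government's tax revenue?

In inverse form: demand p = 134 − 0.025q, supply p = 91.25 + 0.001q.
Competitive equilibrium: 134 − 0.025q = 91.25 + 0.001q → q* = 1644.2308, p* = 92.8942.
With the tax, the buyer price exceeds the seller price by 8.4: (134 − 0.025q) − (91.25 + 0.001q) = 8.4 → q' = 1321.1538.
Tax revenue = 8.4 × 1321.1538 = 11097.69.

11097.69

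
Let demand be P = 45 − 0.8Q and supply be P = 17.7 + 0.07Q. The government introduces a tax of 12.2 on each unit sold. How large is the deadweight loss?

Competitive equilibrium: 45 − 0.8Q = 17.7 + 0.07Q → Q* = 31.3793, P* = 19.8966.
With the tax, the buyer price exceeds the seller price by 12.2: (45 − 0.8Q) − (17.7 + 0.07Q) = 12.2 → Q' = 17.3563.
ΔQ = 31.3793 − 17.3563 = 14.023; the wedge equals the tax, 12.2.
DWL = ½ × 14.023 × 12.2 = 85.54.

85.54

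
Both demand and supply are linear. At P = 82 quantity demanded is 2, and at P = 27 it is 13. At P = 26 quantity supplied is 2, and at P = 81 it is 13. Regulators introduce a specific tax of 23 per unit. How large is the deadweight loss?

26.45

Demand slope = (27 − 82)/(13 − 2) = −5, so P = 92 − 5Q.
Supply slope = (81 − 26)/(13 − 2) = 5, so P = 16 + 5Q.
Competitive equilibrium: 92 − 5Q = 16 + 5Q → Q* = 7.6, P* = 54.
With the tax, the buyer price exceeds the seller price by 23: (92 − 5Q) − (16 + 5Q) = 23 → Q' = 5.3.
ΔQ = 7.6 − 5.3 = 2.3; the wedge equals the tax, 23.
Deadweight loss = ½ × 2.3 × 23 = 26.45.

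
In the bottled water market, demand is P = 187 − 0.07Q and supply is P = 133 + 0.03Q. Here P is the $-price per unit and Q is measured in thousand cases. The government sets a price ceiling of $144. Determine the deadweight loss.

$1502.22 thousand

Competitive equilibrium: 187 − 0.07Q = 133 + 0.03Q → Q* = 540, P* = 149.2.
At the ceiling P = 144, quantity supplied = (144 − 133)/0.03 = 366.6667.
Willingness to pay at Q' = 366.6667: 187 − 0.07·366.6667 = 161.3333.
ΔQ = 540 − 366.6667 = 173.3333; wedge = 161.3333 − 144 = 17.3333.
Welfare loss = ½ × 173.3333 × 17.3333 = $1502.22 thousand.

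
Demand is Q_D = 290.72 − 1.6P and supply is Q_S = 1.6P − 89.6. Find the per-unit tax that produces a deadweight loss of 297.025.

In inverse form: demand P = 181.7 − 0.625Q, supply P = 56 + 0.625Q.
Competitive equilibrium: 181.7 − 0.625Q = 56 + 0.625Q → Q* = 100.56, P* = 118.85.
A tax t gives ΔQ = t/1.25 and wedge t, so DWL = t²/2.5.
t²/2.5 = 297.025 → t² = 742.5625 → t = 27.25.

27.25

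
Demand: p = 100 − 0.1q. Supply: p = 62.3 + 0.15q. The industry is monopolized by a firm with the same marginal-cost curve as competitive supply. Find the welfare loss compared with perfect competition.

232.05

Competitive equilibrium: 100 − 0.1q = 62.3 + 0.15q → q* = 150.8, p* = 84.92.
Marginal revenue: MR = 100 − 0.2q. Set MR = MC: 100 − 0.2q = 62.3 + 0.15q → q_m = 107.7143.
Price p_m = 100 − 0.1·107.7143 = 89.2286; MC(q_m) = 62.3 + 0.15·107.7143 = 78.4571.
Competitive q* = 150.8, so Δq = 43.0857; wedge = 89.2286 − 78.4571 = 10.7715.
Deadweight loss = ½ × 43.0857 × 10.7715 = 232.05.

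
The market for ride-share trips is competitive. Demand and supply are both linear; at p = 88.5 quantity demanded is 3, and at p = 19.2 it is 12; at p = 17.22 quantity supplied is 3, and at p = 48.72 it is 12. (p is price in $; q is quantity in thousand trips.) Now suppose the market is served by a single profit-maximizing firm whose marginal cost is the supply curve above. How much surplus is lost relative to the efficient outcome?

Demand slope = (19.2 − 88.5)/(12 − 3) = −7.7, so p = 111.6 − 7.7q.
Supply slope = (48.72 − 17.22)/(12 − 3) = 3.5, so p = 6.72 + 3.5q.
Competitive equilibrium: 111.6 − 7.7q = 6.72 + 3.5q → q* = 9.3643, p* = 39.495.
Marginal revenue: MR = 111.6 − 15.4q. Set MR = MC: 111.6 − 15.4q = 6.72 + 3.5q → q_m = 5.5492.
Price p_m = 111.6 − 7.7·5.5492 = 68.8712; MC(q_m) = 6.72 + 3.5·5.5492 = 26.1422.
Competitive q* = 9.3643, so Δq = 3.8151; wedge = 68.8712 − 26.1422 = 42.729.
The triangle = ½ × 3.8151 × 42.729 = $81.51 thousand.

$81.51 thousand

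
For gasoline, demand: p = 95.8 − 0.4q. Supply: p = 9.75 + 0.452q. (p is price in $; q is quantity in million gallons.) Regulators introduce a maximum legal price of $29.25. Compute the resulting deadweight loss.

$1425.96 million

Competitive equilibrium: 95.8 − 0.4q = 9.75 + 0.452q → q* = 100.9977, p* = 55.4009.
At the ceiling p = 29.25, quantity supplied = (29.25 − 9.75)/0.452 = 43.1416.
Willingness to pay at q' = 43.1416: 95.8 − 0.4·43.1416 = 78.5434.
Δq = 100.9977 − 43.1416 = 57.8561; wedge = 78.5434 − 29.25 = 49.2934.
Welfare loss = ½ × 57.8561 × 49.2934 = $1425.96 million.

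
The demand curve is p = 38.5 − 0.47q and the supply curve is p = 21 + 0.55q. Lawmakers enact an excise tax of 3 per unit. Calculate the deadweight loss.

4.41

Competitive equilibrium: 38.5 − 0.47q = 21 + 0.55q → q* = 17.1569, p* = 30.4363.
With the tax, the buyer price exceeds the seller price by 3: (38.5 − 0.47q) − (21 + 0.55q) = 3 → q' = 14.2157.
Δq = 17.1569 − 14.2157 = 2.9412; the wedge equals the tax, 3.
Deadweight loss = ½ × 2.9412 × 3 = 4.41.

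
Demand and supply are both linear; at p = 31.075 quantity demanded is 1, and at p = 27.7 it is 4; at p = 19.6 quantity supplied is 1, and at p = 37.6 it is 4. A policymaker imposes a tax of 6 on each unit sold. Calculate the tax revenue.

10.61

Demand slope = (27.7 − 31.075)/(4 − 1) = −1.125, so p = 32.2 − 1.125q.
Supply slope = (37.6 − 19.6)/(4 − 1) = 6, so p = 13.6 + 6q.
Competitive equilibrium: 32.2 − 1.125q = 13.6 + 6q → q* = 2.6105, p* = 29.2632.
With the tax, the buyer price exceeds the seller price by 6: (32.2 − 1.125q) − (13.6 + 6q) = 6 → q' = 1.7684.
Tax revenue = 6 × 1.7684 = 10.61.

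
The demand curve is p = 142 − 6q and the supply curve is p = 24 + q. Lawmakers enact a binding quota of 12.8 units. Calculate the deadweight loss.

Competitive equilibrium: 142 − 6q = 24 + q → q* = 16.8571, p* = 40.8571.
At q = 12.8: demand price = 142 − 6·12.8 = 65.2; supply price = 24 + 1·12.8 = 36.8.
Δq = 16.8571 − 12.8 = 4.0571; wedge = 65.2 − 36.8 = 28.4.
Welfare loss = ½ × 4.0571 × 28.4 = 57.61.

57.61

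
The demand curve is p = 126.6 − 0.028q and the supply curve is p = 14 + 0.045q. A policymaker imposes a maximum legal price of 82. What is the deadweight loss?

Competitive equilibrium: 126.6 − 0.028q = 14 + 0.045q → q* = 1542.4658, p* = 83.411.
At the ceiling p = 82, quantity supplied = (82 − 14)/0.045 = 1511.1111.
Willingness to pay at q' = 1511.1111: 126.6 − 0.028·1511.1111 = 84.2889.
Δq = 1542.4658 − 1511.1111 = 31.3547; wedge = 84.2889 − 82 = 2.2889.
Welfare loss = ½ × 31.3547 × 2.2889 = 35.88.

35.88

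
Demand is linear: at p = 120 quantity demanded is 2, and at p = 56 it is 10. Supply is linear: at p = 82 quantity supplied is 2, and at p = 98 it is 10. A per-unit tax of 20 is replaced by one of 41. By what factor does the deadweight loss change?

4.2025

Demand slope = (56 − 120)/(10 − 2) = −8, so p = 136 − 8q.
Supply slope = (98 − 82)/(10 − 2) = 2, so p = 78 + 2q.
Competitive equilibrium: 136 − 8q = 78 + 2q → q* = 5.8, p* = 89.6.
For a per-unit tax t: Δq = t/10, so DWL = ½·t·(t/10) = t²/20.
At t = 20: DWL = 20. At t = 41: DWL = 84.05.
Ratio = (41/20)² = 4.2025.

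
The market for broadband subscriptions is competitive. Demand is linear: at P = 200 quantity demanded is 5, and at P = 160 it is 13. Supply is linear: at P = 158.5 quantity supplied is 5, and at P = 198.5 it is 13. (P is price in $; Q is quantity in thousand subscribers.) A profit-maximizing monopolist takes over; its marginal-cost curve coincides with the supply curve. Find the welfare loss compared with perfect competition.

$46.51 thousand

Demand slope = (160 − 200)/(13 − 5) = −5, so P = 225 − 5Q.
Supply slope = (198.5 − 158.5)/(13 − 5) = 5, so P = 133.5 + 5Q.
Competitive equilibrium: 225 − 5Q = 133.5 + 5Q → Q* = 9.15, P* = 179.25.
Marginal revenue: MR = 225 − 10Q. Set MR = MC: 225 − 10Q = 133.5 + 5Q → Q_m = 6.1.
Price P_m = 225 − 5·6.1 = 194.5; MC(Q_m) = 133.5 + 5·6.1 = 164.
Competitive Q* = 9.15, so ΔQ = 3.05; wedge = 194.5 − 164 = 30.5.
The triangle = ½ × 3.05 × 30.5 = $46.51 thousand.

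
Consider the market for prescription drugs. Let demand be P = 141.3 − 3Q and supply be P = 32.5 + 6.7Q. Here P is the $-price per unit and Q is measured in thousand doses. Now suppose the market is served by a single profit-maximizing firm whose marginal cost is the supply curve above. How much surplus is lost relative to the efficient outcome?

$34.05 thousand

Competitive equilibrium: 141.3 − 3Q = 32.5 + 6.7Q → Q* = 11.2165, P* = 107.6505.
Marginal revenue: MR = 141.3 − 6Q. Set MR = MC: 141.3 − 6Q = 32.5 + 6.7Q → Q_m = 8.5669.
Price P_m = 141.3 − 3·8.5669 = 115.5993; MC(Q_m) = 32.5 + 6.7·8.5669 = 89.8982.
Competitive Q* = 11.2165, so ΔQ = 2.6496; wedge = 115.5993 − 89.8982 = 25.7011.
Welfare loss = ½ × 2.6496 × 25.7011 = $34.05 thousand.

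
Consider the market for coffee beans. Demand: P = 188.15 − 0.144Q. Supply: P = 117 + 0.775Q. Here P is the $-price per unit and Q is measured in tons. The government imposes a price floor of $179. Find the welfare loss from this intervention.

Competitive equilibrium: 188.15 − 0.144Q = 117 + 0.775Q → Q* = 77.4211, P* = 177.0014.
At the floor P = 179, quantity demanded = (188.15 − 179)/0.144 = 63.5417.
Sellers' marginal cost at Q' = 63.5417: 117 + 0.775·63.5417 = 166.2448.
ΔQ = 77.4211 − 63.5417 = 13.8794; wedge = 179 − 166.2448 = 12.7552.
Deadweight loss = ½ × 13.8794 × 12.7552 = $88.52.

$88.52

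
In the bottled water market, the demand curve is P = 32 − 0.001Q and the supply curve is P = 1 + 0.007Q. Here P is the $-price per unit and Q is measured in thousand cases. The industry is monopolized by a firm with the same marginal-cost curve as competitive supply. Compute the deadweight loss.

Competitive equilibrium: 32 − 0.001Q = 1 + 0.007Q → Q* = 3875, P* = 28.125.
Marginal revenue: MR = 32 − 0.002Q. Set MR = MC: 32 − 0.002Q = 1 + 0.007Q → Q_m = 3444.44444.
Price P_m = 32 − 0.001·3444.44444 = 28.55556; MC(Q_m) = 1 + 0.007·3444.44444 = 25.11111.
Competitive Q* = 3875, so ΔQ = 430.55556; wedge = 28.55556 − 25.11111 = 3.44445.
The triangle = ½ × 430.55556 × 3.44445 = $741.51 thousand.

$741.51 thousand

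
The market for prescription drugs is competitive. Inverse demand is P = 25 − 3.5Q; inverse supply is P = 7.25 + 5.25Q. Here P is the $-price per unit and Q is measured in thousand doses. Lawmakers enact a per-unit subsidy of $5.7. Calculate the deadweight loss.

Competitive equilibrium: 25 − 3.5Q = 7.25 + 5.25Q → Q* = 2.0286, P* = 17.9.
The subsidy lowers effective supply by 5.7: P = 1.55 + 5.25Q.
New quantity: 25 − 3.5Q = 1.55 + 5.25Q → Q' = 2.68.
Overproduction ΔQ = 2.68 − 2.0286 = 0.6514; wedge = subsidy = 5.7.
The triangle = ½ × 0.6514 × 5.7 = $1.86 thousand.

$1.86 thousand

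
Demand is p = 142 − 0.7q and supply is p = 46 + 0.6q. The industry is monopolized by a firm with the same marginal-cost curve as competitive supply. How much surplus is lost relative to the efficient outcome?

434.22

Competitive equilibrium: 142 − 0.7q = 46 + 0.6q → q* = 73.8462, p* = 90.3077.
Marginal revenue: MR = 142 − 1.4q. Set MR = MC: 142 − 1.4q = 46 + 0.6q → q_m = 48.
Price p_m = 142 − 0.7·48 = 108.4; MC(q_m) = 46 + 0.6·48 = 74.8.
Competitive q* = 73.8462, so Δq = 25.8462; wedge = 108.4 − 74.8 = 33.6.
The triangle = ½ × 25.8462 × 33.6 = 434.22.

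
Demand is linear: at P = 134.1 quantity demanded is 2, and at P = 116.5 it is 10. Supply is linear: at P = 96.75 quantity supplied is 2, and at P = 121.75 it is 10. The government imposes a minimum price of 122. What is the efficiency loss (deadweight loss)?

6.10

Demand slope = (116.5 − 134.1)/(10 − 2) = −2.2, so P = 138.5 − 2.2Q.
Supply slope = (121.75 − 96.75)/(10 − 2) = 3.125, so P = 90.5 + 3.125Q.
Competitive equilibrium: 138.5 − 2.2Q = 90.5 + 3.125Q → Q* = 9.0141, P* = 118.669.
At the floor P = 122, quantity demanded = (138.5 − 122)/2.2 = 7.5.
Sellers' marginal cost at Q' = 7.5: 90.5 + 3.125·7.5 = 113.9375.
ΔQ = 9.0141 − 7.5 = 1.5141; wedge = 122 − 113.9375 = 8.0625.
Deadweight loss = ½ × 1.5141 × 8.0625 = 6.10.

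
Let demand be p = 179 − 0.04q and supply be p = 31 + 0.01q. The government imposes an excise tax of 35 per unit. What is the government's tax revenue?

Competitive equilibrium: 179 − 0.04q = 31 + 0.01q → q* = 2960, p* = 60.6.
With the tax, the buyer price exceeds the seller price by 35: (179 − 0.04q) − (31 + 0.01q) = 35 → q' = 2260.
Tax revenue = 35 × 2260 = 79100.

79100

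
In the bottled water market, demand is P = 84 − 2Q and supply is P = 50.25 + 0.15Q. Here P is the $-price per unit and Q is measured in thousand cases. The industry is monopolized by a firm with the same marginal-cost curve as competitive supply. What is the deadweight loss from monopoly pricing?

$61.52 thousand

Competitive equilibrium: 84 − 2Q = 50.25 + 0.15Q → Q* = 15.6977, P* = 52.6047.
Marginal revenue: MR = 84 − 4Q. Set MR = MC: 84 − 4Q = 50.25 + 0.15Q → Q_m = 8.1325.
Price P_m = 84 − 2·8.1325 = 67.735; MC(Q_m) = 50.25 + 0.15·8.1325 = 51.4699.
Competitive Q* = 15.6977, so ΔQ = 7.5652; wedge = 67.735 − 51.4699 = 16.2651.
Deadweight loss = ½ × 7.5652 × 16.2651 = $61.52 thousand.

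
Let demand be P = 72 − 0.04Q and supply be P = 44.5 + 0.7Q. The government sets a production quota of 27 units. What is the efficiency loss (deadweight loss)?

Competitive equilibrium: 72 − 0.04Q = 44.5 + 0.7Q → Q* = 37.1622, P* = 70.5135.
At Q = 27: demand price = 72 − 0.04·27 = 70.92; supply price = 44.5 + 0.7·27 = 63.4.
ΔQ = 37.1622 − 27 = 10.1622; wedge = 70.92 − 63.4 = 7.52.
DWL = ½ × 10.1622 × 7.52 = 38.21.

38.21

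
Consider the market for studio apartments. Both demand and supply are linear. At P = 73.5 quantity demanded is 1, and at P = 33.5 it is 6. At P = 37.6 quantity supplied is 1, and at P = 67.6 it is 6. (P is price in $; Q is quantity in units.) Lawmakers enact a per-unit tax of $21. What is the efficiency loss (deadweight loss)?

$15.75

Demand slope = (33.5 − 73.5)/(6 − 1) = −8, so P = 81.5 − 8Q.
Supply slope = (67.6 − 37.6)/(6 − 1) = 6, so P = 31.6 + 6Q.
Competitive equilibrium: 81.5 − 8Q = 31.6 + 6Q → Q* = 3.5643, P* = 52.9857.
With the tax, the buyer price exceeds the seller price by 21: (81.5 − 8Q) − (31.6 + 6Q) = 21 → Q' = 2.0643.
ΔQ = 3.5643 − 2.0643 = 1.5; the wedge equals the tax, 21.
The triangle = ½ × 1.5 × 21 = $15.75.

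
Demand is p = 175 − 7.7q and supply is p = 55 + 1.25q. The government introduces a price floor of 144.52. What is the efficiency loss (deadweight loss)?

399.58

Competitive equilibrium: 175 − 7.7q = 55 + 1.25q → q* = 13.4078, p* = 71.7598.
At the floor p = 144.52, quantity demanded = (175 − 144.52)/7.7 = 3.9584.
Sellers' marginal cost at q' = 3.9584: 55 + 1.25·3.9584 = 59.948.
Δq = 13.4078 − 3.9584 = 9.4494; wedge = 144.52 − 59.948 = 84.572.
The triangle = ½ × 9.4494 × 84.572 = 399.58.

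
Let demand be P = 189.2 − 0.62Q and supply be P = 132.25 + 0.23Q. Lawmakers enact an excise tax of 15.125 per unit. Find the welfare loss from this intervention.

134.57

Competitive equilibrium: 189.2 − 0.62Q = 132.25 + 0.23Q → Q* = 67, P* = 147.66.
With the tax, the buyer price exceeds the seller price by 15.125: (189.2 − 0.62Q) − (132.25 + 0.23Q) = 15.125 → Q' = 49.2059.
ΔQ = 67 − 49.2059 = 17.7941; the wedge equals the tax, 15.125.
Welfare loss = ½ × 17.7941 × 15.125 = 134.57.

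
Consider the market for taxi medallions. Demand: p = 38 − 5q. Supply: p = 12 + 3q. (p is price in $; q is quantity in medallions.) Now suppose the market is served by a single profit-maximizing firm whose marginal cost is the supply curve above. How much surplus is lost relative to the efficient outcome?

Competitive equilibrium: 38 − 5q = 12 + 3q → q* = 3.25, p* = 21.75.
Marginal revenue: MR = 38 − 10q. Set MR = MC: 38 − 10q = 12 + 3q → q_m = 2.
Price p_m = 38 − 5·2 = 28; MC(q_m) = 12 + 3·2 = 18.
Competitive q* = 3.25, so Δq = 1.25; wedge = 28 − 18 = 10.
DWL = ½ × 1.25 × 10 = $6.25.

$6.25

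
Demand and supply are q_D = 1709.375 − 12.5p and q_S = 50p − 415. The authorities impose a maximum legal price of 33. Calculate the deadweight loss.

In inverse form: demand p = 136.75 − 0.08q, supply p = 8.3 + 0.02q.
Competitive equilibrium: 136.75 − 0.08q = 8.3 + 0.02q → q* = 1284.5, p* = 33.99.
At the ceiling p = 33, quantity supplied = (33 − 8.3)/0.02 = 1235.
Willingness to pay at q' = 1235: 136.75 − 0.08·1235 = 37.95.
Δq = 1284.5 − 1235 = 49.5; wedge = 37.95 − 33 = 4.95.
DWL = ½ × 49.5 × 4.95 = 122.51.

122.51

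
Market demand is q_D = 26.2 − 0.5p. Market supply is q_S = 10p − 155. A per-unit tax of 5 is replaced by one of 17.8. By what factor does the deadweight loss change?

In inverse form: demand p = 52.4 − 2q, supply p = 15.5 + 0.1q.
Competitive equilibrium: 52.4 − 2q = 15.5 + 0.1q → q* = 17.5714, p* = 17.2571.
For a per-unit tax t: Δq = t/2.1, so DWL = ½·t·(t/2.1) = t²/4.2.
At t = 5: DWL = 5.952. At t = 17.8: DWL = 75.438.
Ratio = (17.8/5)² = 12.6736.

12.6736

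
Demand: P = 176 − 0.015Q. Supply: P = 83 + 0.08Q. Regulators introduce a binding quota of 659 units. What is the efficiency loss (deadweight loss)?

Competitive equilibrium: 176 − 0.015Q = 83 + 0.08Q → Q* = 978.9474, P* = 161.3158.
At Q = 659: demand price = 176 − 0.015·659 = 166.115; supply price = 83 + 0.08·659 = 135.72.
ΔQ = 978.9474 − 659 = 319.9474; wedge = 166.115 − 135.72 = 30.395.
The triangle = ½ × 319.9474 × 30.395 = 4862.40.

4862.40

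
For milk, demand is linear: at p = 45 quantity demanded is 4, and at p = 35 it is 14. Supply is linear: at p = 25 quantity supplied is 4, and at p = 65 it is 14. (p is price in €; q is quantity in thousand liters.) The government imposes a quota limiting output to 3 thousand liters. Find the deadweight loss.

€62.50 thousand

Demand slope = (35 − 45)/(14 − 4) = −1, so p = 49 − q.
Supply slope = (65 − 25)/(14 − 4) = 4, so p = 9 + 4q.
Competitive equilibrium: 49 − q = 9 + 4q → q* = 8, p* = 41.
At q = 3: demand price = 49 − 1·3 = 46; supply price = 9 + 4·3 = 21.
Δq = 8 − 3 = 5; wedge = 46 − 21 = 25.
Welfare loss = ½ × 5 × 25 = €62.50 thousand.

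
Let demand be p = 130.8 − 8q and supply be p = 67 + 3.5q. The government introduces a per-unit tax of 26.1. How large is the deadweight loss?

Competitive equilibrium: 130.8 − 8q = 67 + 3.5q → q* = 5.5478, p* = 86.4174.
With the tax, the buyer price exceeds the seller price by 26.1: (130.8 − 8q) − (67 + 3.5q) = 26.1 → q' = 3.2783.
Δq = 5.5478 − 3.2783 = 2.2695; the wedge equals the tax, 26.1.
Welfare loss = ½ × 2.2695 × 26.1 = 29.62.

29.62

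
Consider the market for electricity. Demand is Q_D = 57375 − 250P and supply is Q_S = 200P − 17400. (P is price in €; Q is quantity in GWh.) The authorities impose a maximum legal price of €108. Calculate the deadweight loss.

In inverse form: demand P = 229.5 − 0.004Q, supply P = 87 + 0.005Q.
Competitive equilibrium: 229.5 − 0.004Q = 87 + 0.005Q → Q* = 15833.3333, P* = 166.1667.
At the ceiling P = 108, quantity supplied = (108 − 87)/0.005 = 4200.
Willingness to pay at Q' = 4200: 229.5 − 0.004·4200 = 212.7.
ΔQ = 15833.3333 − 4200 = 11633.3333; wedge = 212.7 − 108 = 104.7.
Deadweight loss = ½ × 11633.3333 × 104.7 = €609005.

€609005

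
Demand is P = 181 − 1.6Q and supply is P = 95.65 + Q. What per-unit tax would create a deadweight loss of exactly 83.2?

20.8

Competitive equilibrium: 181 − 1.6Q = 95.65 + Q → Q* = 32.8269, P* = 128.4769.
A tax t gives ΔQ = t/2.6 and wedge t, so DWL = t²/5.2.
t²/5.2 = 83.2 → t² = 432.64 → t = 20.8.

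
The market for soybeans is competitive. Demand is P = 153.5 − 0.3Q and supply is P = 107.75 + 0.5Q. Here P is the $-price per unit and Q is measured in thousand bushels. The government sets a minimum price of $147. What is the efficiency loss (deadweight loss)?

$504.69 thousand

Competitive equilibrium: 153.5 − 0.3Q = 107.75 + 0.5Q → Q* = 57.1875, P* = 136.3438.
At the floor P = 147, quantity demanded = (153.5 − 147)/0.3 = 21.6667.
Sellers' marginal cost at Q' = 21.6667: 107.75 + 0.5·21.6667 = 118.5834.
ΔQ = 57.1875 − 21.6667 = 35.5208; wedge = 147 − 118.5834 = 28.4166.
The triangle = ½ × 35.5208 × 28.4166 = $504.69 thousand.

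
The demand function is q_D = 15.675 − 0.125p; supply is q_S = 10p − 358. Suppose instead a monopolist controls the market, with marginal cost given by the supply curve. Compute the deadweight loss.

122.36

In inverse form: demand p = 125.4 − 8q, supply p = 35.8 + 0.1q.
Competitive equilibrium: 125.4 − 8q = 35.8 + 0.1q → q* = 11.0617, p* = 36.9062.
Marginal revenue: MR = 125.4 − 16q. Set MR = MC: 125.4 − 16q = 35.8 + 0.1q → q_m = 5.5652.
Price p_m = 125.4 − 8·5.5652 = 80.8784; MC(q_m) = 35.8 + 0.1·5.5652 = 36.3565.
Competitive q* = 11.0617, so Δq = 5.4965; wedge = 80.8784 − 36.3565 = 44.5219.
Welfare loss = ½ × 5.4965 × 44.5219 = 122.36.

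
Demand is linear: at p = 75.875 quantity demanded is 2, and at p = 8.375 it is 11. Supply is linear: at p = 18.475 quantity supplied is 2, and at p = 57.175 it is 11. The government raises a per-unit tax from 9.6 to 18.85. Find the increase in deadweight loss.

Demand slope = (8.375 − 75.875)/(11 − 2) = −7.5, so p = 90.875 − 7.5q.
Supply slope = (57.175 − 18.475)/(11 − 2) = 4.3, so p = 9.875 + 4.3q.
Competitive equilibrium: 90.875 − 7.5q = 9.875 + 4.3q → q* = 6.8644, p* = 39.3919.
For a per-unit tax t: Δq = t/11.8, so DWL = ½·t·(t/11.8) = t²/23.6.
At t = 9.6: DWL = 3.905. At t = 18.85: DWL = 15.056.
Increase = 15.056 − 3.905 = 11.15.

11.15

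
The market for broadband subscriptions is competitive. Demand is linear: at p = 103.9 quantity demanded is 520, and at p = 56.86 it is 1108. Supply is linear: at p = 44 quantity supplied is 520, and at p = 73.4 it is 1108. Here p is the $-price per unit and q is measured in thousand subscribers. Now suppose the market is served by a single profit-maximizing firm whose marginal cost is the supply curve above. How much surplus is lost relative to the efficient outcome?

$9073.78 thousand

Demand slope = (56.86 − 103.9)/(1108 − 520) = −0.08, so p = 145.5 − 0.08q.
Supply slope = (73.4 − 44)/(1108 − 520) = 0.05, so p = 18 + 0.05q.
Competitive equilibrium: 145.5 − 0.08q = 18 + 0.05q → q* = 980.76923, p* = 67.03846.
Marginal revenue: MR = 145.5 − 0.16q. Set MR = MC: 145.5 − 0.16q = 18 + 0.05q → q_m = 607.14286.
Price p_m = 145.5 − 0.08·607.14286 = 96.92857; MC(q_m) = 18 + 0.05·607.14286 = 48.35714.
Competitive q* = 980.76923, so Δq = 373.62637; wedge = 96.92857 − 48.35714 = 48.57143.
Welfare loss = ½ × 373.62637 × 48.57143 = $9073.78 thousand.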